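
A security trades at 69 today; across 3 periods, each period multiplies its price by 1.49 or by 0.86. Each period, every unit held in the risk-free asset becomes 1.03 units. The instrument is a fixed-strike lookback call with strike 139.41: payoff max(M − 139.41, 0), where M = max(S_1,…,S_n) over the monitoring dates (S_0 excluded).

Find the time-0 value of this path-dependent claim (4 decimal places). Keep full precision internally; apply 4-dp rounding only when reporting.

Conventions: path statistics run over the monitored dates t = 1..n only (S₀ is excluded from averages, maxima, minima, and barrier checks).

price = 2.2677

With p* = (R−d)/(u−d) = 0.2698, sum probability × payoff across the paths and divide by R^3.
Enumerate all 2^3 = 8 price paths (U = up ×1.49, D = down ×0.86); each path with k up-moves has probability p*^k·(1−p*)^(3−k).
DDD: M=59.3400, payoff=0.0000, prob=0.389271
UDD: M=102.8100, payoff=0.0000, prob=0.143861
DUD: M=88.4166, payoff=0.0000, prob=0.143861
UUD: M=153.1869, payoff=13.7769, prob=0.053166
DDU: M=76.0383, payoff=0.0000, prob=0.143861
UDU: M=131.7407, payoff=0.0000, prob=0.053166
DUU: M=131.7407, payoff=0.0000, prob=0.053166
UUU: M=228.2485, payoff=88.8385, prob=0.019648
Price = Σ prob·payoff / R^3 = 2.477988 / 1.092727 = 2.2677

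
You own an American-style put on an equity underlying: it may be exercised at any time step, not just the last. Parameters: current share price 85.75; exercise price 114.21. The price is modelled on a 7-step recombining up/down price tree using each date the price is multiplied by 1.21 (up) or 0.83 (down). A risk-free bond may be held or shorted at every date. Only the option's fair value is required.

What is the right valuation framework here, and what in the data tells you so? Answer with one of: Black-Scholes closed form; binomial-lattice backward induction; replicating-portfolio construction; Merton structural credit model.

Key observation: the exercise right at every one of the 7 steps is what matters: each node needs max(114.21 − S, continuation), which only the stepwise tree valuation starting from spot 85.75 delivers.

framework: binomial-lattice backward induction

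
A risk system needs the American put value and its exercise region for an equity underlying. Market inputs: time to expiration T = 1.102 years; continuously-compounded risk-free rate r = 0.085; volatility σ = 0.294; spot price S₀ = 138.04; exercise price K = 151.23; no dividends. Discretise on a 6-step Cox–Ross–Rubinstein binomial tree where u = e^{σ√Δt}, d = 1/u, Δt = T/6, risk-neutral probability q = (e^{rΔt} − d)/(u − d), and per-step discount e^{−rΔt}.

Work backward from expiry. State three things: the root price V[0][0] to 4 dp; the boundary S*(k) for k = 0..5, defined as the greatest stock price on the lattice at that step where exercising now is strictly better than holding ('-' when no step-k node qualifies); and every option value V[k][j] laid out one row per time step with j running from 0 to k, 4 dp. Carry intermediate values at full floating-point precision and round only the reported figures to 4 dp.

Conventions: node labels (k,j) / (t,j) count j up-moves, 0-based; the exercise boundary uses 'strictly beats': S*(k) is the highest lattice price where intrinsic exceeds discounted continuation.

params: Δt=0.18367 u=1.13428 d=0.88162 q=0.53082 e^(-rΔt)=0.98451
t_6 payoffs: 86.4137 67.8380 43.9386 13.1900 0.0000 0.0000 0.0000
t_5: node(5,0) S=73.5198 payoff=77.7102 vs cont=75.3676 → 77.7102 [stop]  node(5,1) S=94.5899 payoff=56.6401 vs cont=54.2975 → 56.6401 [stop]  node(5,2) S=121.6984 payoff=29.5316 vs cont=27.1890 → 29.5316 [stop]  node(5,3) S=156.5759 payoff=0.0000 vs cont=6.0927 → 6.0927 [wait]  node(5,4) S=201.4491 payoff=0.0000 vs cont=0.0000 → 0.0000 [wait]  node(5,5) S=259.1823 payoff=0.0000 vs cont=0.0000 → 0.0000 [wait]  ⇒ S*(5)=121.6984
t_4: node(4,0) S=83.3920 payoff=67.8380 vs cont=65.4953 → 67.8380 [stop]  node(4,1) S=107.2914 payoff=43.9386 vs cont=41.5960 → 43.9386 [stop]  node(4,2) S=138.0400 payoff=13.1900 vs cont=16.8251 → 16.8251 [wait]  node(4,3) S=177.6009 payoff=0.0000 vs cont=2.8143 → 2.8143 [wait]  node(4,4) S=228.4995 payoff=0.0000 vs cont=0.0000 → 0.0000 [wait]  ⇒ S*(4)=107.2914
t_3: node(3,0) S=94.5899 payoff=56.6401 vs cont=54.2975 → 56.6401 [stop]  node(3,1) S=121.6984 payoff=29.5316 vs cont=29.0887 → 29.5316 [stop]  node(3,2) S=156.5759 payoff=0.0000 vs cont=9.2425 → 9.2425 [wait]  node(3,3) S=201.4491 payoff=0.0000 vs cont=1.3000 → 1.3000 [wait]  ⇒ S*(3)=121.6984
t_2: node(2,0) S=107.2914 payoff=43.9386 vs cont=41.5960 → 43.9386 [stop]  node(2,1) S=138.0400 payoff=13.1900 vs cont=18.4712 → 18.4712 [wait]  node(2,2) S=177.6009 payoff=0.0000 vs cont=4.9486 → 4.9486 [wait]  ⇒ S*(2)=107.2914
t_1: node(1,0) S=121.6984 payoff=29.5316 vs cont=29.9489 → 29.9489 [wait]  node(1,1) S=156.5759 payoff=0.0000 vs cont=11.1183 → 11.1183 [wait]  ⇒ S*(1)=-
t_0: node(0,0) S=138.0400 payoff=13.1900 vs cont=19.6442 → 19.6442 [wait]  ⇒ S*(0)=-

price = 19.6442
boundary = - - 107.2914 121.6984 107.2914 121.6984
tree:
19.6442
29.9489 11.1183
43.9386 18.4712 4.9486
56.6401 29.5316 9.2425 1.3000
67.8380 43.9386 16.8251 2.8143 0.0000
77.7102 56.6401 29.5316 6.0927 0.0000 0.0000
86.4137 67.8380 43.9386 13.1900 0.0000 0.0000 0.0000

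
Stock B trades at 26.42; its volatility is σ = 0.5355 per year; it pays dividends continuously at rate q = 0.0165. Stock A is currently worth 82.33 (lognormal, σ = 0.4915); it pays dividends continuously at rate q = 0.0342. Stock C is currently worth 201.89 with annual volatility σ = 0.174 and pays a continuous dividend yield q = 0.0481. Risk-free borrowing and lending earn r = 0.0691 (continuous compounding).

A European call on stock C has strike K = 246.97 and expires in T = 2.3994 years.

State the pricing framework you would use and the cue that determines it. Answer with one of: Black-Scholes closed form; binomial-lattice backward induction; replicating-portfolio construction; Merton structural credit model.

framework: Black-Scholes closed form

Key observation: the strike-246.97 call on stock C is European-exercise on a continuously-modelled lognormal underlying, so its value is a single closed-form evaluation.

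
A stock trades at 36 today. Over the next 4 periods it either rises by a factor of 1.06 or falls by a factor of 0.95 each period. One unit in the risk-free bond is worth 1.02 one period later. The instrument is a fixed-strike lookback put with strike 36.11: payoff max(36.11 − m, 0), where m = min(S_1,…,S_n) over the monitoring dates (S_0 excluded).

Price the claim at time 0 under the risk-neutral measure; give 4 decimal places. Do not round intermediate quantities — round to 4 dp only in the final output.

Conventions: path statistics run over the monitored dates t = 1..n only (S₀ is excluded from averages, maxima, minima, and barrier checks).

price = 1.1681

No-arbitrage gives p* = (R−d)/(u−d) = 0.6364: enumerate every path, weight its payoff by its p*-probability, and discount by R^4.
Enumerate all 2^4 = 16 price paths (U = up ×1.06, D = down ×0.95); each path with k up-moves has probability p*^k·(1−p*)^(4−k).
DDDD: m=29.3222, payoff=6.7878, prob=0.017485
UDDD: m=32.7174, payoff=3.3926, prob=0.030599
DUDD: m=32.7174, payoff=3.3926, prob=0.030599
UUDD: m=36.5058, payoff=0.0000, prob=0.053548
DDUD: m=32.4900, payoff=3.6200, prob=0.030599
UDUD: m=36.2520, payoff=0.0000, prob=0.053548
DUUD: m=34.2000, payoff=1.9100, prob=0.053548
UUUD: m=38.1600, payoff=0.0000, prob=0.093709
DDDU: m=30.8655, payoff=5.2445, prob=0.030599
UDDU: m=34.4394, payoff=1.6706, prob=0.053548
DUDU: m=34.2000, payoff=1.9100, prob=0.053548
UUDU: m=38.1600, payoff=0.0000, prob=0.093709
DDUU: m=32.4900, payoff=3.6200, prob=0.053548
UDUU: m=36.2520, payoff=0.0000, prob=0.093709
DUUU: m=34.2000, payoff=1.9100, prob=0.093709
UUUU: m=38.1600, payoff=0.0000, prob=0.163992
Price = Σ prob·payoff / R^4 = 1.264390 / 1.082432 = 1.1681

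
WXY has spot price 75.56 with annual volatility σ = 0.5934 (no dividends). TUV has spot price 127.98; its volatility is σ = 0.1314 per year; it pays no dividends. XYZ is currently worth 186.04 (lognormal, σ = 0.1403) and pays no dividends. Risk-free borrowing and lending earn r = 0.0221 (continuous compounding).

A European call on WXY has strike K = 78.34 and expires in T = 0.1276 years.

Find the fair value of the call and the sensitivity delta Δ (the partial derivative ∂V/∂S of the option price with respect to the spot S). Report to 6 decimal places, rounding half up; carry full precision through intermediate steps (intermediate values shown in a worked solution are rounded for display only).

σ√T = 0.5934·√0.1276 = 0.211969
d₁ = (ln(S/K) + (r+σ²/2)T) / (σ√T) = (ln(75.56/78.34) + (0.0221+0.5934²/2)·0.1276) / 0.211969 = (-0.036131 + 0.025285) / 0.211969 = -0.051167
d₂ = d₁ − σ√T = -0.051167 − 0.211969 = -0.263136
e^{−rT} = 0.997184
N(d₁) = 0.479596,  N(d₂) = 0.396223
Call price V = S·N(d₁) − K·e^{−rT}·N(d₂) = 36.238289 − 30.952682 = 5.285607
Δ = N(d₁) = 0.479596

price = 5.285607
Δ = 0.479596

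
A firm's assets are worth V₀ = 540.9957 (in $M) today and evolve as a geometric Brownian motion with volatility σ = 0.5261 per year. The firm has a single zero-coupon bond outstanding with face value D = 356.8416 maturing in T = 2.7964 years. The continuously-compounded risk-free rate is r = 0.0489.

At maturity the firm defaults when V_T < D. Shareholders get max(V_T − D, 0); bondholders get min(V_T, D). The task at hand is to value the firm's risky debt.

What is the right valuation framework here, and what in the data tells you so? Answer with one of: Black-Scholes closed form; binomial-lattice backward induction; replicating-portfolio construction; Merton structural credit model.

Key observation: the question is about default risk generated by asset-value dynamics against a debt face of 356.8416 — the structural framework prices exactly that.

framework: Merton structural credit model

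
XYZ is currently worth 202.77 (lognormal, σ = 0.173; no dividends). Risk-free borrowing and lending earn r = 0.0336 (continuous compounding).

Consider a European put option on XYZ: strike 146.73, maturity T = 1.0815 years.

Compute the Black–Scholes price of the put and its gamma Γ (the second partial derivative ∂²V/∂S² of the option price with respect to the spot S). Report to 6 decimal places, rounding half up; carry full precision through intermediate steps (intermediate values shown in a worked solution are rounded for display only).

σ√T = 0.173·√1.0815 = 0.179912
d₁ = (ln(S/K) + (r+σ²/2)T) / (σ√T) = (ln(202.77/146.73) + (0.0336+0.173²/2)·1.0815) / 0.179912 = (0.323478 + 0.052523) / 0.179912 = 2.089918
d₂ = d₁ − σ√T = 2.089918 − 0.179912 = 1.910006
e^{−rT} = 0.964314
N(−d₁) = 0.018313,  N(−d₂) = 0.028066
Put price V = K·e^{−rT}·N(−d₂) − S·N(−d₁) = 3.971192 − 3.713242 = 0.257950
φ(d₁) = (1/√(2π))·e^{−d₁²/2} = 0.044922
Γ = φ(d₁) / (S·σ·√T) = 0.001231

price = 0.257950
Γ = 0.001231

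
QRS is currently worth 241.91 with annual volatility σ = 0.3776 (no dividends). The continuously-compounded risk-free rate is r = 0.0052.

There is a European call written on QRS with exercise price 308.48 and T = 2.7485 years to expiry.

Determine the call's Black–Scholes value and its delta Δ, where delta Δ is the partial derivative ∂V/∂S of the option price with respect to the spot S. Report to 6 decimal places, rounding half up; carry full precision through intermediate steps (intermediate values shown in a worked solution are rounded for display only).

σ√T = 0.3776·√2.7485 = 0.626008
d₁ = (ln(S/K) + (r+σ²/2)T) / (σ√T) = (ln(241.91/308.48) + (0.0052+0.3776²/2)·2.7485) / 0.626008 = (-0.243091 + 0.210235) / 0.626008 = -0.052485
d₂ = d₁ − σ√T = -0.052485 − 0.626008 = -0.678493
e^{−rT} = 0.985809
N(d₁) = 0.479071,  N(d₂) = 0.248730
Call price V = S·N(d₁) − K·e^{−rT}·N(d₂) = 115.892089 − 75.639284 = 40.252805
Δ = N(d₁) = 0.479071

price = 40.252805
Δ = 0.479071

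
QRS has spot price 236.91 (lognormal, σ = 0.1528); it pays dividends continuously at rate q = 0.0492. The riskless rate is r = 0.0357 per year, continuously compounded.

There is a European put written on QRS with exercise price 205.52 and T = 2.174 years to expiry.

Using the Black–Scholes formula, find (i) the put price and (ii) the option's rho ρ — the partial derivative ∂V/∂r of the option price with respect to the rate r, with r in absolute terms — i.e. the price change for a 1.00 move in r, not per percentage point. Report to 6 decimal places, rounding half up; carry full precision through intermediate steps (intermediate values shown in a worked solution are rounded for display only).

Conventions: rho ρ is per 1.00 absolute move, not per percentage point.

σ√T = 0.1528·√2.174 = 0.225296
d₁ = (ln(S/K) + (r−q+σ²/2)T) / (σ√T) = (ln(236.91/205.52) + (0.0357−0.0492+0.1528²/2)·2.174) / 0.225296 = (0.142137 − 0.003970) / 0.225296 = 0.613270
d₂ = d₁ − σ√T = 0.613270 − 0.225296 = 0.387974
e^{−rT} = 0.925324
e^{−qT} = 0.898561
N(−d₁) = 0.269849,  N(−d₂) = 0.349018
Put price V = K·e^{−rT}·N(−d₂) − S·e^{−qT}·N(−d₁) = 66.373572 − 57.444943 = 8.928630
ρ = −K·T·e^{−rT}·N(−d₂) = -144.296147

price = 8.928630
ρ = -144.296147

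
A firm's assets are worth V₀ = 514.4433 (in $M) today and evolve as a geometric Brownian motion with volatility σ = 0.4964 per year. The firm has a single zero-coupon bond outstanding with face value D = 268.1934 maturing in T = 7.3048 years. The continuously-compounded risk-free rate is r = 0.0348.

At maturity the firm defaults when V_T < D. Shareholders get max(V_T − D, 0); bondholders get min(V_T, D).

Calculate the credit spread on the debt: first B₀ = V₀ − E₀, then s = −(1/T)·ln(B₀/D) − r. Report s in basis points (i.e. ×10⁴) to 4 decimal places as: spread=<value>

Apply the equity-as-call identities (strike 268.1934, horizon 7.3048 years):
d₁ = [ln(V₀/D) + (r + σ²/2)T] / (σ√T)
   = [ln(514.4433/268.1934) + (0.0348 + 0.5·0.4964²)·7.3048] / (0.4964·√7.3048)
   = [0.651377 + 1.154206] / 1.341640 = 1.345803
d₂ = d₁ − σ√T = 1.345803 − 1.341640 = 0.004163
N(d₁) = 0.910817,  N(d₂) = 0.501661,  e^(−rT) = 0.775531
E₀ = V₀·N(d₁) − D·e^(−rT)·N(d₂)
   = 514.4433·0.910817 − 268.1934·0.775531·0.501661 = 364.222064
B₀ = V₀ − E₀ = 514.4433 − 364.222064 = 150.221236
spread = −(1/T)·ln(B₀/D) − r = −(1/7.3048)·ln(150.221236/268.1934) − 0.0348 = 0.04454498
in basis points: 0.04454498 × 10⁴ = 445.4498 bp

spread=445.4498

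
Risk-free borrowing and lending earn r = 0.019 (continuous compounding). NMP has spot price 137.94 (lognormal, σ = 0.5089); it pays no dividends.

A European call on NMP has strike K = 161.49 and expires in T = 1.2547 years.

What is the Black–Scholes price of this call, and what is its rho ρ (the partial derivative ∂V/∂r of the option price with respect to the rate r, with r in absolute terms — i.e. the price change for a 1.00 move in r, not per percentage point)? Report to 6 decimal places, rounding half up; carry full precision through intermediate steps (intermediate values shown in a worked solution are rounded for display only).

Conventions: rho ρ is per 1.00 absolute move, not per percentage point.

price = 24.175091
ρ = 59.677269

σ√T = 0.5089·√1.2547 = 0.570036
d₁ = (ln(S/K) + (r+σ²/2)T) / (σ√T) = (ln(137.94/161.49) + (0.019+0.5089²/2)·1.2547) / 0.570036 = (-0.157624 + 0.186310) / 0.570036 = 0.050322
d₂ = d₁ − σ√T = 0.050322 − 0.570036 = -0.519714
e^{−rT} = 0.976443
N(d₁) = 0.520067,  N(d₂) = 0.301631
Call price V = S·N(d₁) − K·e^{−rT}·N(d₂) = 71.738069 − 47.562978 = 24.175091
ρ = K·T·e^{−rT}·N(d₂) = 59.677269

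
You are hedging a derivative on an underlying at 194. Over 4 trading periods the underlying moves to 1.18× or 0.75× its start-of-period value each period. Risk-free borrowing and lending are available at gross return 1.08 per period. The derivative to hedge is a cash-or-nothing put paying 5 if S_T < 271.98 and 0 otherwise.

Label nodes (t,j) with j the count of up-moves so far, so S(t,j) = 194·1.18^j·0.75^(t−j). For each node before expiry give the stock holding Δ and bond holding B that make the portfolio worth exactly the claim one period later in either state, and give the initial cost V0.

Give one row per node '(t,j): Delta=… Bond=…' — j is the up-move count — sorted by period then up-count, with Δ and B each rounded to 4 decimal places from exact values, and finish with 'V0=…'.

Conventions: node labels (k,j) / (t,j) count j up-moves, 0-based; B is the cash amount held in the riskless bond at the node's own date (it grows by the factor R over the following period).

(0,0): Delta=-0.0215 Bond=6.5725
(1,0): Delta=0.0000 Bond=3.9692
(1,1): Delta=-0.0256 Bond=8.0466
(2,0): Delta=0.0000 Bond=4.2867
(2,1): Delta=0.0000 Bond=4.2867
(2,2): Delta=-0.0306 Bond=10.0247
(3,0): Delta=0.0000 Bond=4.6296
(3,1): Delta=0.0000 Bond=4.6296
(3,2): Delta=0.0000 Bond=4.6296
(3,3): Delta=-0.0365 Bond=12.7046
V0=2.4003

The replicating-portfolio and risk-neutral prices coincide; use p* = (1.08−0.75)/(1.18−0.75) = 0.7674 for the latter.
Expiry values: V(4,0)=5.0000, V(4,1)=5.0000, V(4,2)=5.0000, V(4,3)=5.0000, V(4,4)=0.0000
  t=3,j=0: stock 81.8438 → up 96.5756 (V=5.0000), down 61.3828 (V=5.0000). Price 4.6296; hedge Δ=0.0000, bond B=4.6296.
  t=3,j=1: stock 128.7675 → up 151.9456 (V=5.0000), down 96.5756 (V=5.0000). Price 4.6296; hedge Δ=0.0000, bond B=4.6296.
  t=3,j=2: stock 202.5942 → up 239.0612 (V=5.0000), down 151.9456 (V=5.0000). Price 4.6296; hedge Δ=0.0000, bond B=4.6296.
  t=3,j=3: stock 318.7482 → up 376.1229 (V=0.0000), down 239.0612 (V=5.0000). Price 1.0767; hedge Δ=-0.0365, bond B=12.7046.
  t=2,j=0: stock 109.1250 → up 128.7675 (V=4.6296), down 81.8438 (V=4.6296). Price 4.2867; hedge Δ=0.0000, bond B=4.2867.
  t=2,j=1: stock 171.6900 → up 202.5942 (V=4.6296), down 128.7675 (V=4.6296). Price 4.2867; hedge Δ=0.0000, bond B=4.2867.
  t=2,j=2: stock 270.1256 → up 318.7482 (V=1.0767), down 202.5942 (V=4.6296). Price 1.7620; hedge Δ=-0.0306, bond B=10.0247.
  t=1,j=0: stock 145.5000 → up 171.6900 (V=4.2867), down 109.1250 (V=4.2867). Price 3.9692; hedge Δ=0.0000, bond B=3.9692.
  t=1,j=1: stock 228.9200 → up 270.1256 (V=1.7620), down 171.6900 (V=4.2867). Price 2.1751; hedge Δ=-0.0256, bond B=8.0466.
  t=0,j=0: stock 194.0000 → up 228.9200 (V=2.1751), down 145.5000 (V=3.9692). Price 2.4003; hedge Δ=-0.0215, bond B=6.5725.
As a check, the time-0 holding Δ(0,0)·S0 + B(0,0) comes to 2.4003 — exactly V0.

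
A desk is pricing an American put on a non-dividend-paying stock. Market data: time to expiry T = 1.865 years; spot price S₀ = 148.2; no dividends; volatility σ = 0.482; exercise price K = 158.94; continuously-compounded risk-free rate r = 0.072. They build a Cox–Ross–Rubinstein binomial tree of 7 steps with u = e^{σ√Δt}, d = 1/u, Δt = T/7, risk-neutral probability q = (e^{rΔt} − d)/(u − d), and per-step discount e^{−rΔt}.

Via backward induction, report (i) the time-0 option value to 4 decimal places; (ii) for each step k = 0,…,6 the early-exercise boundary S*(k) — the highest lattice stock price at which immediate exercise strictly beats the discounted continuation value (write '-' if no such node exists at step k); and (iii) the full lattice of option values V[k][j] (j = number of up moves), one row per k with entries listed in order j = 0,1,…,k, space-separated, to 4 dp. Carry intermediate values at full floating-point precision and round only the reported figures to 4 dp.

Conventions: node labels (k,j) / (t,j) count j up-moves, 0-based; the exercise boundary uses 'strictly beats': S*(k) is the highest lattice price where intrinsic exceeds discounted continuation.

Δt=0.26643, u=1.28248, d=0.77974, q=0.47665, disc=e^(-rΔt)=0.98100
k=7 terminal: V=max(K-S,0) → 132.9681 116.2229 88.6812 43.3823 0.0000 0.0000 0.0000 0.0000
k=6: j=0 S=33.3083 intr=125.6317 cont=122.6118 V=125.6317[EX]; j=1 S=54.7837 intr=104.1563 cont=101.1365 V=104.1563[EX]; j=2 S=90.1052 intr=68.8348 cont=65.8150 V=68.8348[EX]; j=3 S=148.2000 intr=10.7400 cont=22.2729 V=22.2729[hold]; j=4 S=243.7512 intr=0.0000 cont=0.0000 V=0.0000[hold]; j=5 S=400.9084 intr=0.0000 cont=0.0000 V=0.0000[hold]; j=6 S=659.3920 intr=0.0000 cont=0.0000 V=0.0000[hold]  S*(6)=90.1052
k=5: j=0 S=42.7171 intr=116.2229 cont=113.2030 V=116.2229[EX]; j=1 S=70.2588 intr=88.6812 cont=85.6614 V=88.6812[EX]; j=2 S=115.5577 intr=43.3823 cont=45.7551 V=45.7551[hold]; j=3 S=190.0629 intr=0.0000 cont=11.4351 V=11.4351[hold]; j=4 S=312.6050 intr=0.0000 cont=0.0000 V=0.0000[hold]; j=5 S=514.1554 intr=0.0000 cont=0.0000 V=0.0000[hold]  S*(5)=70.2588
k=4: j=0 S=54.7837 intr=104.1563 cont=101.1365 V=104.1563[EX]; j=1 S=90.1052 intr=68.8348 cont=66.9245 V=68.8348[EX]; j=2 S=148.2000 intr=10.7400 cont=28.8381 V=28.8381[hold]; j=3 S=243.7512 intr=0.0000 cont=5.8709 V=5.8709[hold]; j=4 S=400.9084 intr=0.0000 cont=0.0000 V=0.0000[hold]  S*(4)=90.1052
k=3: j=0 S=70.2588 intr=88.6812 cont=85.6614 V=88.6812[EX]; j=1 S=115.5577 intr=43.3823 cont=48.8249 V=48.8249[hold]; j=2 S=190.0629 intr=0.0000 cont=17.5509 V=17.5509[hold]; j=3 S=312.6050 intr=0.0000 cont=3.0142 V=3.0142[hold]  S*(3)=70.2588
k=2: j=0 S=90.1052 intr=68.8348 cont=68.3599 V=68.8348[EX]; j=1 S=148.2000 intr=10.7400 cont=33.2738 V=33.2738[hold]; j=2 S=243.7512 intr=0.0000 cont=10.4202 V=10.4202[hold]  S*(2)=90.1052
k=1: j=0 S=115.5577 intr=43.3823 cont=50.8990 V=50.8990[hold]; j=1 S=190.0629 intr=0.0000 cont=21.9555 V=21.9555[hold]  S*(1)=-
k=0: j=0 S=148.2000 intr=10.7400 cont=36.3982 V=36.3982[hold]  S*(0)=-

price = 36.3982
boundary = - - 90.1052 70.2588 90.1052 70.2588 90.1052
tree:
36.3982
50.8990 21.9555
68.8348 33.2738 10.4202
88.6812 48.8249 17.5509 3.0142
104.1563 68.8348 28.8381 5.8709 0.0000
116.2229 88.6812 45.7551 11.4351 0.0000 0.0000
125.6317 104.1563 68.8348 22.2729 0.0000 0.0000 0.0000
132.9681 116.2229 88.6812 43.3823 0.0000 0.0000 0.0000 0.0000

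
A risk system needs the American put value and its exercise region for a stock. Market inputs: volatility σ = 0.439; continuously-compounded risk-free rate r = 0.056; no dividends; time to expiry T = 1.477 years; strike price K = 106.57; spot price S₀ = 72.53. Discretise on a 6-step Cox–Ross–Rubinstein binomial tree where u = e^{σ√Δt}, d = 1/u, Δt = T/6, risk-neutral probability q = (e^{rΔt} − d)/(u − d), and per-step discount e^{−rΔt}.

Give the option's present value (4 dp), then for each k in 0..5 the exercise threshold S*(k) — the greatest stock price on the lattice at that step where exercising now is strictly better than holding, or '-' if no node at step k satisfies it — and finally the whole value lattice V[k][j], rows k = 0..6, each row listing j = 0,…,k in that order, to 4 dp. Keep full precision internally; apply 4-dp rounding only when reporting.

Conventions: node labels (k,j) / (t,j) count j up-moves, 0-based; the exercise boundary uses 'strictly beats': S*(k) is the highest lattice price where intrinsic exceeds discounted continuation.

price = 36.3689
boundary = - 58.3343 46.9169 58.3343 72.5300 58.3343
tree:
36.3689
48.2357 24.4346
59.6531 35.1308 13.4351
68.8357 48.2357 21.8052 4.6623
76.2212 59.6531 34.0400 9.0447 0.0000
82.1611 68.8357 48.2357 17.5466 0.0000 0.0000
86.9385 76.2212 59.6531 34.0400 0.0000 0.0000 0.0000

Δt=0.24617  u=1.24335  d=0.80428  q=0.47738  discount=0.98631
step 6 (expiry): payoffs max(K−S,0) = 86.9385 76.2212 59.6531 34.0400 0.0000 0.0000 0.0000
step 5: (k=5,j=0): S=24.4089, K−S=82.1611, hold=80.7021 ⇒ V=82.1611 exercise | (k=5,j=1): S=37.7343, K−S=68.8357, hold=67.3767 ⇒ V=68.8357 exercise | (k=5,j=2): S=58.3343, K−S=48.2357, hold=46.7767 ⇒ V=48.2357 exercise | (k=5,j=3): S=90.1803, K−S=16.3897, hold=17.5466 ⇒ V=17.5466 continue | (k=5,j=4): S=139.4118, K−S=0.0000, hold=0.0000 ⇒ V=0.0000 continue | (k=5,j=5): S=215.5200, K−S=0.0000, hold=0.0000 ⇒ V=0.0000 continue  boundary S*=58.3343
step 4: (k=4,j=0): S=30.3488, K−S=76.2212, hold=74.7622 ⇒ V=76.2212 exercise | (k=4,j=1): S=46.9169, K−S=59.6531, hold=58.1940 ⇒ V=59.6531 exercise | (k=4,j=2): S=72.5300, K−S=34.0400, hold=33.1257 ⇒ V=34.0400 exercise | (k=4,j=3): S=112.1258, K−S=0.0000, hold=9.0447 ⇒ V=9.0447 continue | (k=4,j=4): S=173.3379, K−S=0.0000, hold=0.0000 ⇒ V=0.0000 continue  boundary S*=72.5300
step 3: (k=3,j=0): S=37.7343, K−S=68.8357, hold=67.3767 ⇒ V=68.8357 exercise | (k=3,j=1): S=58.3343, K−S=48.2357, hold=46.7767 ⇒ V=48.2357 exercise | (k=3,j=2): S=90.1803, K−S=16.3897, hold=21.8052 ⇒ V=21.8052 continue | (k=3,j=3): S=139.4118, K−S=0.0000, hold=4.6623 ⇒ V=4.6623 continue  boundary S*=58.3343
step 2: (k=2,j=0): S=46.9169, K−S=59.6531, hold=58.1940 ⇒ V=59.6531 exercise | (k=2,j=1): S=72.5300, K−S=34.0400, hold=35.1308 ⇒ V=35.1308 continue | (k=2,j=2): S=112.1258, K−S=0.0000, hold=13.4351 ⇒ V=13.4351 continue  boundary S*=46.9169
step 1: (k=1,j=0): S=58.3343, K−S=48.2357, hold=47.2903 ⇒ V=48.2357 exercise | (k=1,j=1): S=90.1803, K−S=16.3897, hold=24.4346 ⇒ V=24.4346 continue  boundary S*=58.3343
step 0: (k=0,j=0): S=72.5300, K−S=34.0400, hold=36.3689 ⇒ V=36.3689 continue  boundary S*=-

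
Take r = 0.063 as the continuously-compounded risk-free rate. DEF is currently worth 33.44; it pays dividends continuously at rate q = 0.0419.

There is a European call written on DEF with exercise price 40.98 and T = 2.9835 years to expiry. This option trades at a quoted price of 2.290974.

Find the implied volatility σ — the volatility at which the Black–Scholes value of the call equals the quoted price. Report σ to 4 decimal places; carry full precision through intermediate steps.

sigma = 0.1905

At σ = 0.1905 the Black–Scholes value reproduces the quote:
σ√T = 0.1905·√2.9835 = 0.329047
d₁ = (ln(S/K) + (r−q+σ²/2)T) / (σ√T) = (ln(33.44/40.98) + (0.063−0.0419+0.1905²/2)·2.9835) / 0.329047 = (-0.203331 + 0.117088) / 0.329047 = -0.262101
d₂ = d₁ − σ√T = -0.262101 − 0.329047 = -0.591148
e^{−rT} = 0.828647
e^{−qT} = 0.882489
N(d₁) = 0.396622,  N(d₂) = 0.277211
V = S·e^{−qT}·N(d₁) − K·e^{−rT}·N(d₂) = 11.704485 − 9.413512 = 2.290974 (matching the quote); vega is positive throughout, so no other σ reproduces this price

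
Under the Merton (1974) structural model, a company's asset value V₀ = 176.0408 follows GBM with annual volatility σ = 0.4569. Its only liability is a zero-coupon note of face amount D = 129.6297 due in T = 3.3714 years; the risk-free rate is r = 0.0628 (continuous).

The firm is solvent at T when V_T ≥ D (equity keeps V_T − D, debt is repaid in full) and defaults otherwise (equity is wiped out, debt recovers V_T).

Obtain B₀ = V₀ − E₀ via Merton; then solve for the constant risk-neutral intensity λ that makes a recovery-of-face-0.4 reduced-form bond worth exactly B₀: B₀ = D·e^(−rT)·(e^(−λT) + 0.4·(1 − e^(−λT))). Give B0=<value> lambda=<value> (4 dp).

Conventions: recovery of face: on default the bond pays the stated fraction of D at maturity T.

B0=87.0650 lambda=0.0988

Equity is a call on the firm's assets struck at D = 129.6297:
d₁ = [ln(V₀/D) + (r + σ²/2)T] / (σ√T)
   = [ln(176.0408/129.6297) + (0.0628 + 0.5·0.4569²)·3.3714] / (0.4569·√3.3714)
   = [0.306034 + 0.563627] / 0.838931 = 1.036629
d₂ = d₁ − σ√T = 1.036629 − 0.838931 = 0.197698
N(d₁) = 0.850046,  N(d₂) = 0.578359,  e^(−rT) = 0.809188
E₀ = V₀·N(d₁) − D·e^(−rT)·N(d₂)
   = 176.0408·0.850046 − 129.6297·0.809188·0.578359 = 88.975823
B₀ = V₀ − E₀ = 176.0408 − 88.975823 = 87.064977
e^(−λT) = (B₀·e^(rT)/D − 0.4)/(1 − 0.4) = (87.0650·1.235807/129.6297 − 0.4)/0.6 = 0.71670338
λ = −ln(0.71670338)/3.3714 = 0.098800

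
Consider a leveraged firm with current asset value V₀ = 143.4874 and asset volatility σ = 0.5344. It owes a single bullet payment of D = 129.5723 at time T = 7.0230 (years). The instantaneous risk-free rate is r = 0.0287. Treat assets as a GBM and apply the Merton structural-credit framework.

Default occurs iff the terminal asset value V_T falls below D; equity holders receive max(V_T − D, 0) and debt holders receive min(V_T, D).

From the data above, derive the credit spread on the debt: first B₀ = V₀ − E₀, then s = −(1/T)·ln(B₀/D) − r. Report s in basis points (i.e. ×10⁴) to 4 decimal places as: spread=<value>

Work the structural quantities from V₀ = 143.4874 against face 129.5723:
d₁ = [ln(V₀/D) + (r + σ²/2)T] / (σ√T)
   = [ln(143.4874/129.5723) + (0.0287 + 0.5·0.5344²)·7.0230] / (0.5344·√7.0230)
   = [0.102008 + 1.204386] / 1.416210 = 0.922458
d₂ = d₁ − σ√T = 0.922458 − 1.416210 = -0.493753
N(d₁) = 0.821855,  N(d₂) = 0.310740,  e^(−rT) = 0.817454
E₀ = V₀·N(d₁) − D·e^(−rT)·N(d₂)
   = 143.4874·0.821855 − 129.5723·0.817454·0.310740 = 85.012391
B₀ = V₀ − E₀ = 143.4874 − 85.012391 = 58.475009
spread = −(1/T)·ln(B₀/D) − r = −(1/7.0230)·ln(58.475009/129.5723) − 0.0287 = 0.08459055
in basis points: 0.08459055 × 10⁴ = 845.9055 bp

spread=845.9055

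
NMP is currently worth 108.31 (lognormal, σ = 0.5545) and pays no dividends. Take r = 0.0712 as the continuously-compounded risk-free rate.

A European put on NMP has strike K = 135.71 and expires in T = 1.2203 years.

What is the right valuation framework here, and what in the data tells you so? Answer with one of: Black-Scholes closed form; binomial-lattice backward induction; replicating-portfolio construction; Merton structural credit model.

framework: Black-Scholes closed form

Key observation: the strike-135.71 put on NMP is European-exercise on a continuously-modelled lognormal underlying, so its value is a single closed-form evaluation.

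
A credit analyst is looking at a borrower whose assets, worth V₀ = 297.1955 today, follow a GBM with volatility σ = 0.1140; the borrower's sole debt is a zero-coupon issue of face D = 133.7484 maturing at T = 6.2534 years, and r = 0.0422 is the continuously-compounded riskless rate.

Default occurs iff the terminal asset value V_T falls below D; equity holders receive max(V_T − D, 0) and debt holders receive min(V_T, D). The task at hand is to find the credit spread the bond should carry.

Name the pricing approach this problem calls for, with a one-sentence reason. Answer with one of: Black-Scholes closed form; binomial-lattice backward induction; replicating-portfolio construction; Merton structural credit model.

framework: Merton structural credit model

Key observation: the data describe a firm's assets (V₀ = 297.1955, GBM) and a single zero-coupon debt of face 133.7484, so credit quantities follow from equity-as-call in the structural model.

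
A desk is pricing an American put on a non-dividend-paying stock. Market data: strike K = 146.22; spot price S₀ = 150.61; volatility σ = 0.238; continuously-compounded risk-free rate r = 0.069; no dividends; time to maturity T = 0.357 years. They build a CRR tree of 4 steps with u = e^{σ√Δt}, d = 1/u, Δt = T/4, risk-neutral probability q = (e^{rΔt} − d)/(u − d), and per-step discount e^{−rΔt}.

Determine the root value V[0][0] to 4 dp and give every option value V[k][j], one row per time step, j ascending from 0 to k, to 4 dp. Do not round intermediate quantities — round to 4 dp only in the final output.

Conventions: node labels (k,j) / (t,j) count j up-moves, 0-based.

price = 5.1668
tree:
5.1668
9.1509 1.6320
15.5742 3.4616 0.0000
24.5408 7.3425 0.0000 0.0000
32.8920 15.5742 0.0000 0.0000 0.0000

params: Δt=0.08925 u=1.07369 d=0.93137 q=0.52563 e^(-rΔt)=0.99386
t_4 payoffs: 32.8920 15.5742 0.0000 0.0000 0.0000
k=3: node(3,0) S=121.6792 payoff=24.5408 vs cont=23.6431 → 24.5408 [stop]  node(3,1) S=140.2732 payoff=5.9468 vs cont=7.3425 → 7.3425 [wait]  node(3,2) S=161.7085 payoff=0.0000 vs cont=0.0000 → 0.0000 [wait]  node(3,3) S=186.4195 payoff=0.0000 vs cont=0.0000 → 0.0000 [wait]
k=2: node(2,0) S=130.6458 payoff=15.5742 vs cont=15.4056 → 15.5742 [stop]  node(2,1) S=150.6100 payoff=0.0000 vs cont=3.4616 → 3.4616 [wait]  node(2,2) S=173.6249 payoff=0.0000 vs cont=0.0000 → 0.0000 [wait]
k=1: node(1,0) S=140.2732 payoff=5.9468 vs cont=9.1509 → 9.1509 [wait]  node(1,1) S=161.7085 payoff=0.0000 vs cont=1.6320 → 1.6320 [wait]
k=0: node(0,0) S=150.6100 payoff=0.0000 vs cont=5.1668 → 5.1668 [wait]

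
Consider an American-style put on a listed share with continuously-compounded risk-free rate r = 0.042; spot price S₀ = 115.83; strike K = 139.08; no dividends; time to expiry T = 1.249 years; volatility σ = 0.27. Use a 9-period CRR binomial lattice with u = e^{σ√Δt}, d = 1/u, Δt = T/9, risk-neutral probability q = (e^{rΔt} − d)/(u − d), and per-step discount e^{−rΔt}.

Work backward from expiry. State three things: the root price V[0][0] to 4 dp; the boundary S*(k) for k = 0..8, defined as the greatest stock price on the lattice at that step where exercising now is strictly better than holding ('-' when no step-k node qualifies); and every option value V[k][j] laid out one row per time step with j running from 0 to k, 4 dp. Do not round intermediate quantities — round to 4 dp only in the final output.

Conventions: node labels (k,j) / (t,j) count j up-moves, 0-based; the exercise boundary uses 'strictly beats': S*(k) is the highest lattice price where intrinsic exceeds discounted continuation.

price = 26.4682
boundary = - - 94.7231 85.6591 94.7231 104.7463 94.7231 104.7463 115.8300
tree:
26.4682
34.7595 18.6118
44.3569 25.7133 11.8356
53.4209 34.3853 17.4734 6.4221
61.6176 44.3569 24.9664 10.2988 2.6798
69.0300 53.4209 34.3337 16.0331 4.7723 0.6506
75.7330 61.6176 44.3569 24.0400 8.3358 1.3191 0.0000
81.7947 69.0300 53.4209 34.3337 14.1840 2.6744 0.0000 0.0000
87.2763 75.7330 61.6176 44.3569 23.2500 5.4223 0.0000 0.0000 0.0000
92.2334 81.7947 69.0300 53.4209 34.3337 10.9934 0.0000 0.0000 0.0000 0.0000

Δt=0.13878, u=1.10582, d=0.90431, q=0.50389, disc=e^(-rΔt)=0.99419
k=9 terminal: V=max(K-S,0) → 92.2334 81.7947 69.0300 53.4209 34.3337 10.9934 0.0000 0.0000 0.0000 0.0000
k=8: j=0 S=51.8037 intr=87.2763 cont=86.4680 V=87.2763[EX]; j=1 S=63.3470 intr=75.7330 cont=74.9248 V=75.7330[EX]; j=2 S=77.4624 intr=61.6176 cont=60.8093 V=61.6176[EX]; j=3 S=94.7231 intr=44.3569 cont=43.5486 V=44.3569[EX]; j=4 S=115.8300 intr=23.2500 cont=22.4417 V=23.2500[EX]; j=5 S=141.6401 intr=0.0000 cont=5.4223 V=5.4223[hold]; j=6 S=173.2014 intr=0.0000 cont=0.0000 V=0.0000[hold]; j=7 S=211.7953 intr=0.0000 cont=0.0000 V=0.0000[hold]; j=8 S=258.9891 intr=0.0000 cont=0.0000 V=0.0000[hold]  S*(8)=115.8300
k=7: j=0 S=57.2853 intr=81.7947 cont=80.9864 V=81.7947[EX]; j=1 S=70.0500 intr=69.0300 cont=68.2217 V=69.0300[EX]; j=2 S=85.6591 intr=53.4209 cont=52.6126 V=53.4209[EX]; j=3 S=104.7463 intr=34.3337 cont=33.5255 V=34.3337[EX]; j=4 S=128.0866 intr=10.9934 cont=14.1840 V=14.1840[hold]; j=5 S=156.6278 intr=0.0000 cont=2.6744 V=2.6744[hold]; j=6 S=191.5287 intr=0.0000 cont=0.0000 V=0.0000[hold]; j=7 S=234.2065 intr=0.0000 cont=0.0000 V=0.0000[hold]  S*(7)=104.7463
k=6: j=0 S=63.3470 intr=75.7330 cont=74.9248 V=75.7330[EX]; j=1 S=77.4624 intr=61.6176 cont=60.8093 V=61.6176[EX]; j=2 S=94.7231 intr=44.3569 cont=43.5486 V=44.3569[EX]; j=3 S=115.8300 intr=23.2500 cont=24.0400 V=24.0400[hold]; j=4 S=141.6401 intr=0.0000 cont=8.3358 V=8.3358[hold]; j=5 S=173.2014 intr=0.0000 cont=1.3191 V=1.3191[hold]; j=6 S=211.7953 intr=0.0000 cont=0.0000 V=0.0000[hold]  S*(6)=94.7231
k=5: j=0 S=70.0500 intr=69.0300 cont=68.2217 V=69.0300[EX]; j=1 S=85.6591 intr=53.4209 cont=52.6126 V=53.4209[EX]; j=2 S=104.7463 intr=34.3337 cont=33.9212 V=34.3337[EX]; j=3 S=128.0866 intr=10.9934 cont=16.0331 V=16.0331[hold]; j=4 S=156.6278 intr=0.0000 cont=4.7723 V=4.7723[hold]; j=5 S=191.5287 intr=0.0000 cont=0.6506 V=0.6506[hold]  S*(5)=104.7463
k=4: j=0 S=77.4624 intr=61.6176 cont=60.8093 V=61.6176[EX]; j=1 S=94.7231 intr=44.3569 cont=43.5486 V=44.3569[EX]; j=2 S=115.8300 intr=23.2500 cont=24.9664 V=24.9664[hold]; j=3 S=141.6401 intr=0.0000 cont=10.2988 V=10.2988[hold]; j=4 S=173.2014 intr=0.0000 cont=2.6798 V=2.6798[hold]  S*(4)=94.7231
k=3: j=0 S=85.6591 intr=53.4209 cont=52.6126 V=53.4209[EX]; j=1 S=104.7463 intr=34.3337 cont=34.3853 V=34.3853[hold]; j=2 S=128.0866 intr=10.9934 cont=17.4734 V=17.4734[hold]; j=3 S=156.6278 intr=0.0000 cont=6.4221 V=6.4221[hold]  S*(3)=85.6591
k=2: j=0 S=94.7231 intr=44.3569 cont=43.5744 V=44.3569[EX]; j=1 S=115.8300 intr=23.2500 cont=25.7133 V=25.7133[hold]; j=2 S=141.6401 intr=0.0000 cont=11.8356 V=11.8356[hold]  S*(2)=94.7231
k=1: j=0 S=104.7463 intr=34.3337 cont=34.7595 V=34.7595[hold]; j=1 S=128.0866 intr=10.9934 cont=18.6118 V=18.6118[hold]  S*(1)=-
k=0: j=0 S=115.8300 intr=23.2500 cont=26.4682 V=26.4682[hold]  S*(0)=-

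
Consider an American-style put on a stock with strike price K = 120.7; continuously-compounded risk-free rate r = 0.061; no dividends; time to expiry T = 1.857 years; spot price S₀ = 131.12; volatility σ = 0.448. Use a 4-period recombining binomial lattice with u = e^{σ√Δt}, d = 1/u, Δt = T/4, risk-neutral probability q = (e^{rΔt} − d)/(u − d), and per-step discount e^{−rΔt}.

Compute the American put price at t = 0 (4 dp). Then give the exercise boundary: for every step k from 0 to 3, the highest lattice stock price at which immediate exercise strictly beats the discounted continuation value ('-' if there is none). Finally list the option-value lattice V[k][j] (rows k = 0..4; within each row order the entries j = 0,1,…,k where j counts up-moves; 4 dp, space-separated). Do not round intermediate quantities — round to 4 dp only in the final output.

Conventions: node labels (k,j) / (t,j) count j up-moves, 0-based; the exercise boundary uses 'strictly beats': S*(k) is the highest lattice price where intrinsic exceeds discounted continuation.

params: Δt=0.46425 u=1.35696 d=0.73694 q=0.47060 e^(-rΔt)=0.97208
t_4 payoffs: 82.0279 49.4913 0.0000 0.0000 0.0000
t_3: node(3,0) S=52.4766 payoff=68.2234 vs cont=64.8533 → 68.2234 [stop]  node(3,1) S=96.6276 payoff=24.0724 vs cont=25.4690 → 25.4690 [wait]  node(3,2) S=177.9249 payoff=0.0000 vs cont=0.0000 → 0.0000 [wait]  node(3,3) S=327.6216 payoff=0.0000 vs cont=0.0000 → 0.0000 [wait]  ⇒ S*(3)=52.4766
t_2: node(2,0) S=71.2087 payoff=49.4913 vs cont=46.7600 → 49.4913 [stop]  node(2,1) S=131.1200 payoff=0.0000 vs cont=13.1067 → 13.1067 [wait]  node(2,2) S=241.4375 payoff=0.0000 vs cont=0.0000 → 0.0000 [wait]  ⇒ S*(2)=71.2087
t_1: node(1,0) S=96.6276 payoff=24.0724 vs cont=31.4648 → 31.4648 [wait]  node(1,1) S=177.9249 payoff=0.0000 vs cont=6.7449 → 6.7449 [wait]  ⇒ S*(1)=-
t_0: node(0,0) S=131.1200 payoff=0.0000 vs cont=19.2779 → 19.2779 [wait]  ⇒ S*(0)=-

price = 19.2779
boundary = - - 71.2087 52.4766
tree:
19.2779
31.4648 6.7449
49.4913 13.1067 0.0000
68.2234 25.4690 0.0000 0.0000
82.0279 49.4913 0.0000 0.0000 0.0000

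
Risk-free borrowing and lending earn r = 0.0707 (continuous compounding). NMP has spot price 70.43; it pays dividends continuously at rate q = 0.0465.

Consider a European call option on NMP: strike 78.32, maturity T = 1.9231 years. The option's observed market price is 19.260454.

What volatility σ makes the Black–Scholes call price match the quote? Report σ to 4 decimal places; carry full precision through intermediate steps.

At σ = 0.5932 the Black–Scholes value reproduces the quote:
σ√T = 0.5932·√1.9231 = 0.822625
d₁ = (ln(S/K) + (r−q+σ²/2)T) / (σ√T) = (ln(70.43/78.32) + (0.0707−0.0465+0.5932²/2)·1.9231) / 0.822625 = (-0.106184 + 0.384895) / 0.822625 = 0.338807
d₂ = d₁ − σ√T = 0.338807 − 0.822625 = -0.483818
e^{−rT} = 0.872875
e^{−qT} = 0.914458
N(d₁) = 0.632623,  N(d₂) = 0.314258
V = S·e^{−qT}·N(d₁) − K·e^{−rT}·N(d₂) = 40.744216 − 21.483762 = 19.260454 (the observed quote) — the price is monotone increasing in volatility, hence this σ is the only solution

sigma = 0.5932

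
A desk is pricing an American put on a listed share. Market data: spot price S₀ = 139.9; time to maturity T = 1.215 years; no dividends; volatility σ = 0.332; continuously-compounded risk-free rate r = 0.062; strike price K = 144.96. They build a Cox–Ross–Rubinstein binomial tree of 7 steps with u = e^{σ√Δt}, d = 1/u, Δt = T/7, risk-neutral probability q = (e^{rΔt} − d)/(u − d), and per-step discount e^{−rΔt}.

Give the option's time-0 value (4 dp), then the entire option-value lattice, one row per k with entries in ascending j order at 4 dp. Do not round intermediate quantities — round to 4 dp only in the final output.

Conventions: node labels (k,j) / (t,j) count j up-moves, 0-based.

price = 19.0625
tree:
19.0625
27.7520 10.9356
38.9919 17.3063 4.9121
52.5740 26.4863 8.6598 1.3361
64.5082 38.8695 14.8903 2.7253 0.0000
74.9008 52.5740 24.7145 5.5593 0.0000 0.0000
83.9509 64.5082 38.8695 11.3401 0.0000 0.0000 0.0000
91.8319 74.9008 52.5740 23.1320 0.0000 0.0000 0.0000 0.0000

Δt=0.17357  u=1.14834  d=0.87082  q=0.50446  discount=0.98930
step 7 (expiry): payoffs max(K−S,0) = 91.8319 74.9008 52.5740 23.1320 0.0000 0.0000 0.0000 0.0000
k=6: (k=6,j=0): S=61.0091, K−S=83.9509, hold=82.3993 ⇒ V=83.9509 exercise | (k=6,j=1): S=80.4518, K−S=64.5082, hold=62.9566 ⇒ V=64.5082 exercise | (k=6,j=2): S=106.0905, K−S=38.8695, hold=37.3179 ⇒ V=38.8695 exercise | (k=6,j=3): S=139.9000, K−S=5.0600, hold=11.3401 ⇒ V=11.3401 continue | (k=6,j=4): S=184.4840, K−S=0.0000, hold=0.0000 ⇒ V=0.0000 continue | (k=6,j=5): S=243.2763, K−S=0.0000, hold=0.0000 ⇒ V=0.0000 continue | (k=6,j=6): S=320.8049, K−S=0.0000, hold=0.0000 ⇒ V=0.0000 continue
k=5: (k=5,j=0): S=70.0592, K−S=74.9008, hold=73.3492 ⇒ V=74.9008 exercise | (k=5,j=1): S=92.3860, K−S=52.5740, hold=51.0224 ⇒ V=52.5740 exercise | (k=5,j=2): S=121.8280, K−S=23.1320, hold=24.7145 ⇒ V=24.7145 continue | (k=5,j=3): S=160.6528, K−S=0.0000, hold=5.5593 ⇒ V=5.5593 continue | (k=5,j=4): S=211.8504, K−S=0.0000, hold=0.0000 ⇒ V=0.0000 continue | (k=5,j=5): S=279.3640, K−S=0.0000, hold=0.0000 ⇒ V=0.0000 continue
k=4: (k=4,j=0): S=80.4518, K−S=64.5082, hold=62.9566 ⇒ V=64.5082 exercise | (k=4,j=1): S=106.0905, K−S=38.8695, hold=38.1076 ⇒ V=38.8695 exercise | (k=4,j=2): S=139.9000, K−S=5.0600, hold=14.8903 ⇒ V=14.8903 continue | (k=4,j=3): S=184.4840, K−S=0.0000, hold=2.7253 ⇒ V=2.7253 continue | (k=4,j=4): S=243.2763, K−S=0.0000, hold=0.0000 ⇒ V=0.0000 continue
k=3: (k=3,j=0): S=92.3860, K−S=52.5740, hold=51.0224 ⇒ V=52.5740 exercise | (k=3,j=1): S=121.8280, K−S=23.1320, hold=26.4863 ⇒ V=26.4863 continue | (k=3,j=2): S=160.6528, K−S=0.0000, hold=8.6598 ⇒ V=8.6598 continue | (k=3,j=3): S=211.8504, K−S=0.0000, hold=1.3361 ⇒ V=1.3361 continue
k=2: (k=2,j=0): S=106.0905, K−S=38.8695, hold=38.9919 ⇒ V=38.9919 continue | (k=2,j=1): S=139.9000, K−S=5.0600, hold=17.3063 ⇒ V=17.3063 continue | (k=2,j=2): S=184.4840, K−S=0.0000, hold=4.9121 ⇒ V=4.9121 continue
k=1: (k=1,j=0): S=121.8280, K−S=23.1320, hold=27.7520 ⇒ V=27.7520 continue | (k=1,j=1): S=160.6528, K−S=0.0000, hold=10.9356 ⇒ V=10.9356 continue
k=0: (k=0,j=0): S=139.9000, K−S=5.0600, hold=19.0625 ⇒ V=19.0625 continue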